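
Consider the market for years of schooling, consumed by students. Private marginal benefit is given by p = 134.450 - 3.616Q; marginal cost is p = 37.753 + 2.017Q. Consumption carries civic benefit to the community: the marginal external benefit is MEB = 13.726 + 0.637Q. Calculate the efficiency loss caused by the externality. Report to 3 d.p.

Market equilibrium (private): 37.753 + 2.017Q = 134.450 - 3.616Q → Q_m = 17.1662.
Social marginal benefit = demand + MEB = 148.176 - 2.979Q.
Set SMB = MC: 148.176 - 2.979Q = 37.753 + 2.017Q → Q* = 22.1023.
Height of the DWL triangle at Q_m is SMB(Q_m) − MC(Q_m) = MEB(Q_m) = 24.6608.
DWL = ½ × 4.9361 × 24.6608 = 60.8641.

DWL = 60.864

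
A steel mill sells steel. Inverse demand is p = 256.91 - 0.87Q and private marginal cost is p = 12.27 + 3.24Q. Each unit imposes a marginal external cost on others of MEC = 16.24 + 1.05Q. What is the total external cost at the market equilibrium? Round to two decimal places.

2826.73

Market equilibrium (private): 12.27 + 3.24Q = 256.91 - 0.87Q → Q_m = 59.5231.
Total external cost = ∫₀^{Q_m} (16.24 + 1.05Q) dQ = 16.24×59.5231 + ½×1.05×59.5231² = 2826.7298.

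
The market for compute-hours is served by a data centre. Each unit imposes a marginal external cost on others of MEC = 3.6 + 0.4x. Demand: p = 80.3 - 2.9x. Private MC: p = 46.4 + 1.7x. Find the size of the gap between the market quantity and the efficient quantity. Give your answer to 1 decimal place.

1.3 units

Market equilibrium (private): 46.4 + 1.7x = 80.3 - 2.9x → x_m = 7.3696.
Social marginal cost = private MC + MEC = 50.0 + 2.1x.
Set SMC = demand: 50.0 + 2.1x = 80.3 - 2.9x → x* = 6.0600.
Gap = |7.3696 − 6.0600| = 1.3096.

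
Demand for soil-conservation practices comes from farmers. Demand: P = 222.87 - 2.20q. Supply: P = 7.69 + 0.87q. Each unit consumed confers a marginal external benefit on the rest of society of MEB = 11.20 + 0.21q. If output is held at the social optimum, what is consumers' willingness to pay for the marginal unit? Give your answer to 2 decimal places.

Social marginal benefit = demand + MEB = 234.07 - 1.99q.
Set SMB = MC: 234.07 - 1.99q = 7.69 + 0.87q → q* = 79.1538.
Consumer price on the demand curve at q*: 222.87 − 2.20×79.1538 = 48.7316.

P = 48.73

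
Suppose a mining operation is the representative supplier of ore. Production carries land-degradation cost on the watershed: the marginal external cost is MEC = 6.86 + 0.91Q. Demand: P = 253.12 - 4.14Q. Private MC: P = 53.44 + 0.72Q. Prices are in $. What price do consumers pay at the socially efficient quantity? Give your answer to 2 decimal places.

Social marginal cost = private MC + MEC = 60.30 + 1.63Q.
Set SMC = demand: 60.30 + 1.63Q = 253.12 - 4.14Q → Q* = 33.4177.
Consumer price on the demand curve at Q*: 253.12 − 4.14×33.4177 = 114.7707.

P = $114.77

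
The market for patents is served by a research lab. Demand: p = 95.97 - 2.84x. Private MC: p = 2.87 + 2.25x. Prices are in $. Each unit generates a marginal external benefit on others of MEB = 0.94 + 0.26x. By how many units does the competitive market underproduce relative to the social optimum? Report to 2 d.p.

1.18 units

Market equilibrium (private): 2.87 + 2.25x = 95.97 - 2.84x → x_m = 18.2908.
Social marginal cost = private MC − MEB = 1.93 + 1.99x.
Set SMC = demand: 1.93 + 1.99x = 95.97 - 2.84x → x* = 19.4700.
Gap = |18.2908 − 19.4700| = 1.1792.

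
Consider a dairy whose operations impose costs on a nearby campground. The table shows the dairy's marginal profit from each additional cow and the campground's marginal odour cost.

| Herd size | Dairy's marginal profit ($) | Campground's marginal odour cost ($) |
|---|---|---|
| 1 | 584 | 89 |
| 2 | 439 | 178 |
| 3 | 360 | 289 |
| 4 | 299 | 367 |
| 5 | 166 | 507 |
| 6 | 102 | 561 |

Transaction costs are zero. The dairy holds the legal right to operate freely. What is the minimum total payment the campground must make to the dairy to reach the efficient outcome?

$567

Left alone the dairy would choose level 6 (marginal profit stays positive).
Efficient level: k* = 3 (marginal profit ≥ marginal odour cost through 3).
The campground must at least cover the dairy's forgone profit from cutting 6→3: 299 + 166 + 102 = 567.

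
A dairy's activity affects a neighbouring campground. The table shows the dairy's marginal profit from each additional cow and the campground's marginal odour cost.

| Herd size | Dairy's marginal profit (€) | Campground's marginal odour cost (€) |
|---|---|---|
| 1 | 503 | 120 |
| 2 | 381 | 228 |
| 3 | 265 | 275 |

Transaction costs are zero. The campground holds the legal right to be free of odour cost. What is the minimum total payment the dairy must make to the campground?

Efficient level: marginal profit ≥ marginal odour cost through level 2, so k* = 2.
With the campground holding the right, the dairy must at least compensate total damage at k*: 120 + 228 = 348.

€348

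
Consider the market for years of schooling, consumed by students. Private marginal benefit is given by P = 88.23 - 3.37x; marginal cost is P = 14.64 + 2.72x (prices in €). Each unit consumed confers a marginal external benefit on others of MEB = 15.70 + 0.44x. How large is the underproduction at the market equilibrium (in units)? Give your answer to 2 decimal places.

3.72 units

Market equilibrium (private): 14.64 + 2.72x = 88.23 - 3.37x → x_m = 12.0837.
Social marginal benefit = demand + MEB = 103.93 - 2.93x.
Set SMB = MC: 103.93 - 2.93x = 14.64 + 2.72x → x* = 15.8035.
Gap = |12.0837 − 15.8035| = 3.7198.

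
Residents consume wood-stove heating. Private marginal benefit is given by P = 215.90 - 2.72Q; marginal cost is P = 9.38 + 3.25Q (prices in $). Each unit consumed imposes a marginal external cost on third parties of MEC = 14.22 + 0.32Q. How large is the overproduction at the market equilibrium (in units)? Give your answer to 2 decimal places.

Market equilibrium (private): 9.38 + 3.25Q = 215.90 - 2.72Q → Q_m = 34.5930.
Social marginal benefit = demand − MEC = 201.68 - 3.04Q.
Set SMB = MC: 201.68 - 3.04Q = 9.38 + 3.25Q → Q* = 30.5723.
Gap = |34.5930 − 30.5723| = 4.0207.

4.02 units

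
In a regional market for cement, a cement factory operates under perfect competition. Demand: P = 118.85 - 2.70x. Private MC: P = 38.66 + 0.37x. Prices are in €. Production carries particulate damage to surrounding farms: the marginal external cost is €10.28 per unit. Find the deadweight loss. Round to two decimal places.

Market equilibrium (private): 38.66 + 0.37x = 118.85 - 2.70x → x_m = 26.1205.
Social marginal cost = private MC + MEC = 48.94 + 0.37x.
Set SMC = demand: 48.94 + 0.37x = 118.85 - 2.70x → x* = 22.7720.
The loss is the area between SMC and demand from x* to x_m; with linear curves that's a triangle of height MEC(x_m).
DWL = ½ × 3.3485 × 10.2800 = 17.2113.

DWL = €17.21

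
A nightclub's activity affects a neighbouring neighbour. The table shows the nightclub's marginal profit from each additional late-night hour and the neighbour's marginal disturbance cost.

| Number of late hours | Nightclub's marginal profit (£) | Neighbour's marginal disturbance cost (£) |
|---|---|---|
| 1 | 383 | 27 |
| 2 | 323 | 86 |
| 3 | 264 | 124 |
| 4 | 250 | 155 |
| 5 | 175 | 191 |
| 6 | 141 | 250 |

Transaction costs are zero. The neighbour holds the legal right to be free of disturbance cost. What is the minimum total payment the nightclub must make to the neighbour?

£392

Efficient level: marginal profit ≥ marginal disturbance cost through level 4, so k* = 4.
With the neighbour holding the right, the nightclub must at least compensate total damage at k*: 27 + 86 + 124 + 155 = 392.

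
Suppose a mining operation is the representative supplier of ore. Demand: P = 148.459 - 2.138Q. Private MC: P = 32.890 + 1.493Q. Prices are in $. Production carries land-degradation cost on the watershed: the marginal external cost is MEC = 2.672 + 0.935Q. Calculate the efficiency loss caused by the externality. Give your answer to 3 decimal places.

Market equilibrium (private): 32.890 + 1.493Q = 148.459 - 2.138Q → Q_m = 31.8284.
Social marginal cost = private MC + MEC = 35.562 + 2.428Q.
Set SMC = demand: 35.562 + 2.428Q = 148.459 - 2.138Q → Q* = 24.7256.
Height of the DWL triangle at Q_m is SMC(Q_m) − demand(Q_m) = MEC(Q_m) = 32.4316.
DWL = ½ × 7.1028 × 32.4316 = 115.1776.

DWL = $115.178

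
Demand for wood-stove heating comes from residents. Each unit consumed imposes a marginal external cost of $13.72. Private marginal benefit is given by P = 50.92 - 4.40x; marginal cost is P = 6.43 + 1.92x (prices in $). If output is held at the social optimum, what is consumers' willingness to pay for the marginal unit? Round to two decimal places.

Social marginal benefit = demand − MEC = 37.20 - 4.40x.
Set SMB = MC: 37.20 - 4.40x = 6.43 + 1.92x → x* = 4.8687.
Consumer price on the demand curve at x*: 50.92 − 4.40×4.8687 = 29.4977.

P = $29.50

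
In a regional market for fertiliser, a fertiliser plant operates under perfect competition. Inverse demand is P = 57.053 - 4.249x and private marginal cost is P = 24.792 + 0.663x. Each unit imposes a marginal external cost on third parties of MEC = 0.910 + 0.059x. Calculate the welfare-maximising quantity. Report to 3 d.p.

Social marginal cost = private MC + MEC = 25.702 + 0.722x.
Set SMC = demand: 25.702 + 0.722x = 57.053 - 4.249x → x* = 6.3068.

x* = 6.307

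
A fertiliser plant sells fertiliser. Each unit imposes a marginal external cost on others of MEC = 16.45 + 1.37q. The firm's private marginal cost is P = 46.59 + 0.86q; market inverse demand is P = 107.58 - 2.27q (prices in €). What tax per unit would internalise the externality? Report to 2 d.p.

tax = €30.01 per unit

Social marginal cost = private MC + MEC = 63.04 + 2.23q.
Set SMC = demand: 63.04 + 2.23q = 107.58 - 2.27q → q* = 9.8978.
The Pigouvian tax equals MEC at q*: 16.45 + 1.37×9.8978 = 30.0100.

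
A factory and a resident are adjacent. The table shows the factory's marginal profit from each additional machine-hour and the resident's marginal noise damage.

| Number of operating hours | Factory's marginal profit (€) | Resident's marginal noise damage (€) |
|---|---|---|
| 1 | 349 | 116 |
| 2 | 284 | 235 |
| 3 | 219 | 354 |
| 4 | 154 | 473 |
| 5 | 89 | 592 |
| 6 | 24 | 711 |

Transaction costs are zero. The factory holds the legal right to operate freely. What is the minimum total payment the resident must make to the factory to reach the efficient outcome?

€486

Left alone the factory would choose level 6 (marginal profit stays positive).
Efficient level: k* = 2 (marginal profit ≥ marginal noise damage through 2).
The resident must at least cover the factory's forgone profit from cutting 6→2: 219 + 154 + 89 + 24 = 486.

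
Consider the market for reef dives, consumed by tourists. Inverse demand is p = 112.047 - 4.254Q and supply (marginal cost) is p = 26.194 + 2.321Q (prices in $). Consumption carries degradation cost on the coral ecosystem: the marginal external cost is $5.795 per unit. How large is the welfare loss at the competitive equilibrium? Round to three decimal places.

Market equilibrium (private): 26.194 + 2.321Q = 112.047 - 4.254Q → Q_m = 13.0575.
Social marginal benefit = demand − MEC = 106.252 - 4.254Q.
Set SMB = MC: 106.252 - 4.254Q = 26.194 + 2.321Q → Q* = 12.1761.
The loss is the area between SMB and MC from Q* to Q_m; with linear curves that's a triangle of height MEC(Q_m).
DWL = ½ × 0.8814 × 5.7950 = 2.5539.

DWL = $2.554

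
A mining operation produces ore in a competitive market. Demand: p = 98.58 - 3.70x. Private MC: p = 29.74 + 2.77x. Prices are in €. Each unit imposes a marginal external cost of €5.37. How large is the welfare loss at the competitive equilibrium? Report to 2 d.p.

Market equilibrium (private): 29.74 + 2.77x = 98.58 - 3.70x → x_m = 10.6399.
Social marginal cost = private MC + MEC = 35.11 + 2.77x.
Set SMC = demand: 35.11 + 2.77x = 98.58 - 3.70x → x* = 9.8099.
The welfare-loss triangle has base |x_m − x*| and height MEC(x_m) (the vertical gap between SMC and demand is zero at x* and MEC at x_m).
DWL = ½ × 0.8300 × 5.3700 = 2.2286.

DWL = €2.23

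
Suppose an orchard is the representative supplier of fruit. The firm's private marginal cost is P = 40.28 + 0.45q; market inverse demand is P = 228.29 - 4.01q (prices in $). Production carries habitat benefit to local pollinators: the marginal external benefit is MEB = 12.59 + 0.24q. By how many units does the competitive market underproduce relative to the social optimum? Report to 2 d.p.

5.38 units

Market equilibrium (private): 40.28 + 0.45q = 228.29 - 4.01q → q_m = 42.1547.
Social marginal cost = private MC − MEB = 27.69 + 0.21q.
Set SMC = demand: 27.69 + 0.21q = 228.29 - 4.01q → q* = 47.5355.
Gap = |42.1547 − 47.5355| = 5.3808.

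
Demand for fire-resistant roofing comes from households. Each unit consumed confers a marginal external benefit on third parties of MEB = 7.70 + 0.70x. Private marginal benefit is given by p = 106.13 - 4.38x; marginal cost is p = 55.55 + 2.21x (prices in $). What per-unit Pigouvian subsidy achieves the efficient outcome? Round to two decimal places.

Social marginal benefit = demand + MEB = 113.83 - 3.68x.
Set SMB = MC: 113.83 - 3.68x = 55.55 + 2.21x → x* = 9.8947.
The Pigouvian subsidy equals MEB at x*: 7.70 + 0.70×9.8947 = 14.6263.

subsidy = $14.63 per unit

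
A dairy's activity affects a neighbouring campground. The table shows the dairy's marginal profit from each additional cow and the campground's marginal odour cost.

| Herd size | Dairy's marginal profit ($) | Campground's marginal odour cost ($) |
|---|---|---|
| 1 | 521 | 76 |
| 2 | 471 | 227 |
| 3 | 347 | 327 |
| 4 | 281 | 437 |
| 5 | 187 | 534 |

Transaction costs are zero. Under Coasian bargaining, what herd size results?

3

Bargaining reaches the level where marginal profit last exceeds marginal odour cost.
That holds through level 3 (347 ≥ 327) but not at 4 (281 < 437).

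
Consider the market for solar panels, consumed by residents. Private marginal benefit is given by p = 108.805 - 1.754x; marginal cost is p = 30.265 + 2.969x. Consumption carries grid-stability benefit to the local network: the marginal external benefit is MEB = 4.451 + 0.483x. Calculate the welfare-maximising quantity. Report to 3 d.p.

x* = 19.573

Social marginal benefit = demand + MEB = 113.256 - 1.271x.
Set SMB = MC: 113.256 - 1.271x = 30.265 + 2.969x → x* = 19.5733.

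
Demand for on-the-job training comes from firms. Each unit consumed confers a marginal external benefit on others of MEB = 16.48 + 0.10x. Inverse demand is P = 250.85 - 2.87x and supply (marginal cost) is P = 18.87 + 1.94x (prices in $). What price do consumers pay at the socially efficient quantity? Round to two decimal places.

P = $99.45

Social marginal benefit = demand + MEB = 267.33 - 2.77x.
Set SMB = MC: 267.33 - 2.77x = 18.87 + 1.94x → x* = 52.7516.
Consumer price on the demand curve at x*: 250.85 − 2.87×52.7516 = 99.4529.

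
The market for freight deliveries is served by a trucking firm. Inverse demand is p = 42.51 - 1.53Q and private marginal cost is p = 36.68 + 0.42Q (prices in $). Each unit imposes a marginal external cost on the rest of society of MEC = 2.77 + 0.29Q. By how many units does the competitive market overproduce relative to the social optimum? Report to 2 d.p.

Market equilibrium (private): 36.68 + 0.42Q = 42.51 - 1.53Q → Q_m = 2.9897.
Social marginal cost = private MC + MEC = 39.45 + 0.71Q.
Set SMC = demand: 39.45 + 0.71Q = 42.51 - 1.53Q → Q* = 1.3661.
Gap = |2.9897 − 1.3661| = 1.6236.

1.62 units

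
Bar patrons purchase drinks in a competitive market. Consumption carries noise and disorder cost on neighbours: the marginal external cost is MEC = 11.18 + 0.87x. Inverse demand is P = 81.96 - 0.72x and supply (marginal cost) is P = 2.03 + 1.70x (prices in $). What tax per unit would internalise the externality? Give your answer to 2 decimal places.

Social marginal benefit = demand − MEC = 70.78 - 1.59x.
Set SMB = MC: 70.78 - 1.59x = 2.03 + 1.70x → x* = 20.8967.
The Pigouvian tax equals MEC at x*: 11.18 + 0.87×20.8967 = 29.3601.

tax = $29.36 per unit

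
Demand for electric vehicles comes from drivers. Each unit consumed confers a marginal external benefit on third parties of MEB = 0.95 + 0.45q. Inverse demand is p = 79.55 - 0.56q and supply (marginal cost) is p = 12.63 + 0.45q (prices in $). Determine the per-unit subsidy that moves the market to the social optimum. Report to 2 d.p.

Social marginal benefit = demand + MEB = 80.50 - 0.11q.
Set SMB = MC: 80.50 - 0.11q = 12.63 + 0.45q → q* = 121.1964.
The Pigouvian subsidy equals MEB at q*: 0.95 + 0.45×121.1964 = 55.4884.

subsidy = $55.49 per unit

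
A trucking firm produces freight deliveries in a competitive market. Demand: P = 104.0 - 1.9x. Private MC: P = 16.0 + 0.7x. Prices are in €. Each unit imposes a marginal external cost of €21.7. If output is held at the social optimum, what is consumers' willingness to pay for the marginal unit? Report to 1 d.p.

P = €55.6

Social marginal cost = private MC + MEC = 37.7 + 0.7x.
Set SMC = demand: 37.7 + 0.7x = 104.0 - 1.9x → x* = 25.5000.
Consumer price on the demand curve at x*: 104.0 − 1.9×25.5000 = 55.5500.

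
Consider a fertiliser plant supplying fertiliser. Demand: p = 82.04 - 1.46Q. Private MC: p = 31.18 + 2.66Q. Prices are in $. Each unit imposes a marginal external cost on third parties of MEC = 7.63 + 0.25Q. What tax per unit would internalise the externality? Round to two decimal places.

tax = $10.10 per unit

Social marginal cost = private MC + MEC = 38.81 + 2.91Q.
Set SMC = demand: 38.81 + 2.91Q = 82.04 - 1.46Q → Q* = 9.8924.
The Pigouvian tax equals MEC at Q*: 7.63 + 0.25×9.8924 = 10.1031.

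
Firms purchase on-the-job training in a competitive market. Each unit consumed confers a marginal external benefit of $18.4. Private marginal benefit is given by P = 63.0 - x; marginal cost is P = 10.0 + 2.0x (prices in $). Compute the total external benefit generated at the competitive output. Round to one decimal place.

Market equilibrium (private): 10.0 + 2.0x = 63.0 - x → x_m = 17.6667.
Total external benefit = MEB × x_m = 18.4 × 17.6667 = 325.0673.

$325.1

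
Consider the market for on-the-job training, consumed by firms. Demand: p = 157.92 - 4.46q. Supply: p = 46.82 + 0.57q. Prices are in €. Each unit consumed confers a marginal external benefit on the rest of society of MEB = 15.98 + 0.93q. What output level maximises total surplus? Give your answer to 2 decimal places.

q* = 31.00

Social marginal benefit = demand + MEB = 173.90 - 3.53q.
Set SMB = MC: 173.90 - 3.53q = 46.82 + 0.57q → q* = 30.9951.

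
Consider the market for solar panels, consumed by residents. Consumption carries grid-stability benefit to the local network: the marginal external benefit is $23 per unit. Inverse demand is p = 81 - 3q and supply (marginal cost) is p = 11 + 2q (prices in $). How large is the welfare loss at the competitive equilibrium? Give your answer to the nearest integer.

DWL = $53

Market equilibrium (private): 11 + 2q = 81 - 3q → q_m = 14.0000.
Social marginal benefit = demand + MEB = 104 - 3q.
Set SMB = MC: 104 - 3q = 11 + 2q → q* = 18.6000.
The welfare-loss triangle has base |q_m − q*| and height MEB(q_m) (the vertical gap between SMB and MC is zero at q* and MEB at q_m).
DWL = ½ × 4.6000 × 23.0000 = 52.9000.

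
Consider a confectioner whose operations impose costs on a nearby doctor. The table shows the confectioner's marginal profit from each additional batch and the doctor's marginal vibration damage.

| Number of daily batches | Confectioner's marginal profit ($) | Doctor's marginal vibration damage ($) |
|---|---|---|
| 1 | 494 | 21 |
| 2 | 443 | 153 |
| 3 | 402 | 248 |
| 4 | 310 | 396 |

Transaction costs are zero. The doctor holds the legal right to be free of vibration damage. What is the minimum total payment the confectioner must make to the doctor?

Efficient level: marginal profit ≥ marginal vibration damage through level 3, so k* = 3.
With the doctor holding the right, the confectioner must at least compensate total damage at k*: 21 + 153 + 248 = 422.

$422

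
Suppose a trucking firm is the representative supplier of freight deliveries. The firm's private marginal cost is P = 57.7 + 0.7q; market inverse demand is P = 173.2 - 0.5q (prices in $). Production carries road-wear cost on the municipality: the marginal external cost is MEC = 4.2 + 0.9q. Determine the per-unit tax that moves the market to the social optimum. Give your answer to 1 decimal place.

Social marginal cost = private MC + MEC = 61.9 + 1.6q.
Set SMC = demand: 61.9 + 1.6q = 173.2 - 0.5q → q* = 53.0000.
The Pigouvian tax equals MEC at q*: 4.2 + 0.9×53.0000 = 51.9000.

tax = $51.9 per unit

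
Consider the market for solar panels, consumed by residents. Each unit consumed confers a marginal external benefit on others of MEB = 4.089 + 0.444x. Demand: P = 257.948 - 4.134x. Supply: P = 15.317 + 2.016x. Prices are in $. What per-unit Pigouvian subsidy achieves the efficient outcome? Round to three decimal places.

Social marginal benefit = demand + MEB = 262.037 - 3.690x.
Set SMB = MC: 262.037 - 3.690x = 15.317 + 2.016x → x* = 43.2387.
The Pigouvian subsidy equals MEB at x*: 4.089 + 0.444×43.2387 = 23.2870.

subsidy = $23.287 per unit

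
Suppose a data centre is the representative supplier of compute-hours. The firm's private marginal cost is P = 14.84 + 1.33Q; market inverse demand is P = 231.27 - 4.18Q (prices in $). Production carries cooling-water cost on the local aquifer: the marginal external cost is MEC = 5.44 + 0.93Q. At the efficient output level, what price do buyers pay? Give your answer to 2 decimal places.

Social marginal cost = private MC + MEC = 20.28 + 2.26Q.
Set SMC = demand: 20.28 + 2.26Q = 231.27 - 4.18Q → Q* = 32.7624.
Consumer price on the demand curve at Q*: 231.27 − 4.18×32.7624 = 94.3232.

P = $94.32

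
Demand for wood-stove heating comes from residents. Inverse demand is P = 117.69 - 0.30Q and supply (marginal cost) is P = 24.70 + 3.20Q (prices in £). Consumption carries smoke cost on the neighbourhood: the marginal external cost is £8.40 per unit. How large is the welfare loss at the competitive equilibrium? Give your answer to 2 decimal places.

DWL = £10.08

Market equilibrium (private): 24.70 + 3.20Q = 117.69 - 0.30Q → Q_m = 26.5686.
Social marginal benefit = demand − MEC = 109.29 - 0.30Q.
Set SMB = MC: 109.29 - 0.30Q = 24.70 + 3.20Q → Q* = 24.1686.
Between Q* and Q_m the wedge MC − SMB runs linearly from 0 to MEC(Q_m), so the loss is a triangle.
DWL = ½ × 2.4000 × 8.4000 = 10.0800.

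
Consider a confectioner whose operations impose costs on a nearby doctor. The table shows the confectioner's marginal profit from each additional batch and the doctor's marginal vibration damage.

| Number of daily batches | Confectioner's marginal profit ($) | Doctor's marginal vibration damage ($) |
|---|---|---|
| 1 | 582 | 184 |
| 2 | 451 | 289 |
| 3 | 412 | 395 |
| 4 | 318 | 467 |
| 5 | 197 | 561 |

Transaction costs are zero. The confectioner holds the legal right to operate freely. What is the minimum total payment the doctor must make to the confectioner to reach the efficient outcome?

$515

Left alone the confectioner would choose level 5 (marginal profit stays positive).
Efficient level: k* = 3 (marginal profit ≥ marginal vibration damage through 3).
The doctor must at least cover the confectioner's forgone profit from cutting 5→3: 318 + 197 = 515.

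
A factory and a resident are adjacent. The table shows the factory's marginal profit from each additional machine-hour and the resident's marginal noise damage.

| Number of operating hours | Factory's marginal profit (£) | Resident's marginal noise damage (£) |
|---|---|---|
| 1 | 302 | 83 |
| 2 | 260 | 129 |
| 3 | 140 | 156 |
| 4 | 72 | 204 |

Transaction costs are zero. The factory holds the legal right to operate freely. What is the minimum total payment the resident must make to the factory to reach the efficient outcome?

Left alone the factory would choose level 4 (marginal profit stays positive).
Efficient level: k* = 2 (marginal profit ≥ marginal noise damage through 2).
The resident must at least cover the factory's forgone profit from cutting 4→2: 140 + 72 = 212.

£212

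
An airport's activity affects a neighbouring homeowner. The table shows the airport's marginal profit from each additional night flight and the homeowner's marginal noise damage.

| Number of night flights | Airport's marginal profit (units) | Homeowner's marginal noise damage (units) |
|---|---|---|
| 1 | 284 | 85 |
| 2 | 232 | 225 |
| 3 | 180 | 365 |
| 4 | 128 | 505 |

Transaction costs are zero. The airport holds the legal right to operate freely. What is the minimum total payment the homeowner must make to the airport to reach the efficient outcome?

Left alone the airport would choose level 4 (marginal profit stays positive).
Efficient level: k* = 2 (marginal profit ≥ marginal noise damage through 2).
The homeowner must at least cover the airport's forgone profit from cutting 4→2: 180 + 128 = 308.

308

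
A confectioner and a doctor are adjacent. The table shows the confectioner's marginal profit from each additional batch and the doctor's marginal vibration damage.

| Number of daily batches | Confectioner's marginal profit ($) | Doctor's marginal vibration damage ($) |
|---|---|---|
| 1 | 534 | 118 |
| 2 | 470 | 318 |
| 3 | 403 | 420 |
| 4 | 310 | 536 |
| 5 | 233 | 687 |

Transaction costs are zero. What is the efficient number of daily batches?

Bargaining reaches the level where marginal profit last exceeds marginal vibration damage.
That holds through level 2 (470 ≥ 318) but not at 3 (403 < 420).

2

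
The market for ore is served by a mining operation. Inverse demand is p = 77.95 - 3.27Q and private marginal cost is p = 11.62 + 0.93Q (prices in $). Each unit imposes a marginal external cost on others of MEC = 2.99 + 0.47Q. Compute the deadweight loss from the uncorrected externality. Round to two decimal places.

Market equilibrium (private): 11.62 + 0.93Q = 77.95 - 3.27Q → Q_m = 15.7929.
Social marginal cost = private MC + MEC = 14.61 + 1.40Q.
Set SMC = demand: 14.61 + 1.40Q = 77.95 - 3.27Q → Q* = 13.5632.
Between Q* and Q_m the wedge SMC − demand runs linearly from 0 to MEC(Q_m), so the loss is a triangle.
DWL = ½ × 2.2297 × 10.4126 = 11.6085.

DWL = $11.61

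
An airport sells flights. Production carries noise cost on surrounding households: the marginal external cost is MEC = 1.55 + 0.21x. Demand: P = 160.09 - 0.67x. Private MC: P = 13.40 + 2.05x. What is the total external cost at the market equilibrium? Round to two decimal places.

388.98

Market equilibrium (private): 13.40 + 2.05x = 160.09 - 0.67x → x_m = 53.9301.
Total external cost = ∫₀^{x_m} (1.55 + 0.21x) dx = 1.55×53.9301 + ½×0.21×53.9301² = 388.9795.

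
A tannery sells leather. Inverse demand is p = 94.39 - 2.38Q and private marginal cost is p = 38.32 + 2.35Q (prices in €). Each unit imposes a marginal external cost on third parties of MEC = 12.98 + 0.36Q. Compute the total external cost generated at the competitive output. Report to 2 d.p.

€179.16

Market equilibrium (private): 38.32 + 2.35Q = 94.39 - 2.38Q → Q_m = 11.8541.
Total external cost = ∫₀^{Q_m} (12.98 + 0.36Q) dQ = 12.98×11.8541 + ½×0.36×11.8541² = 179.1598.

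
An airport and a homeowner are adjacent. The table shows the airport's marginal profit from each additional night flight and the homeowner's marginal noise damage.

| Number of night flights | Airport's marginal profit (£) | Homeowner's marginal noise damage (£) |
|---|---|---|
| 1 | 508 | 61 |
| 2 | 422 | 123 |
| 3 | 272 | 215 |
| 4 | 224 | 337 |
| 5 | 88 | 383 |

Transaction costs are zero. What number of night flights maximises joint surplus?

Bargaining reaches the level where marginal profit last exceeds marginal noise damage.
That holds through level 3 (272 ≥ 215) but not at 4 (224 < 337).

3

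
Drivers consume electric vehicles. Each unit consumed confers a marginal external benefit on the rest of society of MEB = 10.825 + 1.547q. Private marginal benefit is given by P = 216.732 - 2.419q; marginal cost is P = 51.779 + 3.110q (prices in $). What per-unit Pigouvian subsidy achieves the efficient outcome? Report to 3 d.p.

Social marginal benefit = demand + MEB = 227.557 - 0.872q.
Set SMB = MC: 227.557 - 0.872q = 51.779 + 3.110q → q* = 44.1431.
The Pigouvian subsidy equals MEB at q*: 10.825 + 1.547×44.1431 = 79.1144.

subsidy = $79.114 per unit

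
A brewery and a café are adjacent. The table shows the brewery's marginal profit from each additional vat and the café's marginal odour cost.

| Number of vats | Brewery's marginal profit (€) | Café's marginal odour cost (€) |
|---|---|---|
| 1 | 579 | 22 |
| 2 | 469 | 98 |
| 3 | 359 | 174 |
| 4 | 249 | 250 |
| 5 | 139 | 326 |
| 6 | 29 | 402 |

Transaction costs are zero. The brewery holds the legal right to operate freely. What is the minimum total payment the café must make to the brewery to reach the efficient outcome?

€417

Left alone the brewery would choose level 6 (marginal profit stays positive).
Efficient level: k* = 3 (marginal profit ≥ marginal odour cost through 3).
The café must at least cover the brewery's forgone profit from cutting 6→3: 249 + 139 + 29 = 417.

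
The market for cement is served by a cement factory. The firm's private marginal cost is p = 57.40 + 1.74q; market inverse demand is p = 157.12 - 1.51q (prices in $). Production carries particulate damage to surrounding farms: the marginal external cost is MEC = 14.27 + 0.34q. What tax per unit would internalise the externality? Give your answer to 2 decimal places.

tax = $22.36 per unit

Social marginal cost = private MC + MEC = 71.67 + 2.08q.
Set SMC = demand: 71.67 + 2.08q = 157.12 - 1.51q → q* = 23.8022.
The Pigouvian tax equals MEC at q*: 14.27 + 0.34×23.8022 = 22.3627.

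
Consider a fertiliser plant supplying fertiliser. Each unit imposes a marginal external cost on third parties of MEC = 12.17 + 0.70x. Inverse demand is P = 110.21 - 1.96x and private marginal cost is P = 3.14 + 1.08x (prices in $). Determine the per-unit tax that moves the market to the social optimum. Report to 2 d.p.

tax = $29.93 per unit

Social marginal cost = private MC + MEC = 15.31 + 1.78x.
Set SMC = demand: 15.31 + 1.78x = 110.21 - 1.96x → x* = 25.3743.
The Pigouvian tax equals MEC at x*: 12.17 + 0.70×25.3743 = 29.9320.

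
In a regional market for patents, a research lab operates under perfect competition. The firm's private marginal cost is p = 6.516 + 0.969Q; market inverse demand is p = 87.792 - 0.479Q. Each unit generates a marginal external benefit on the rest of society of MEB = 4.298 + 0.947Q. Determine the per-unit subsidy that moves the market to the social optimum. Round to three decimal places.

Social marginal cost = private MC − MEB = 2.218 + 0.022Q.
Set SMC = demand: 2.218 + 0.022Q = 87.792 - 0.479Q → Q* = 170.8064.
The Pigouvian subsidy equals MEB at Q*: 4.298 + 0.947×170.8064 = 166.0517.

subsidy = 166.052 per unit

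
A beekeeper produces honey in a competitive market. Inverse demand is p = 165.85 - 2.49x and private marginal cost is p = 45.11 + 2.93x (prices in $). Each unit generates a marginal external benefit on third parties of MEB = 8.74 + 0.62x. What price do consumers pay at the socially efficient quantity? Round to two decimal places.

P = $98.68

Social marginal cost = private MC − MEB = 36.37 + 2.31x.
Set SMC = demand: 36.37 + 2.31x = 165.85 - 2.49x → x* = 26.9750.
Consumer price on the demand curve at x*: 165.85 − 2.49×26.9750 = 98.6823.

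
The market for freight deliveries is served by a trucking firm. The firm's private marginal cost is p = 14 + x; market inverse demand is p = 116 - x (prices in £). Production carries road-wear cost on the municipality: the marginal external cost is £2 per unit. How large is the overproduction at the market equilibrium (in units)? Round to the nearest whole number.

Market equilibrium (private): 14 + x = 116 - x → x_m = 51.0000.
Social marginal cost = private MC + MEC = 16 + x.
Set SMC = demand: 16 + x = 116 - x → x* = 50.0000.
Gap = |51.0000 − 50.0000| = 1.0000.

1 units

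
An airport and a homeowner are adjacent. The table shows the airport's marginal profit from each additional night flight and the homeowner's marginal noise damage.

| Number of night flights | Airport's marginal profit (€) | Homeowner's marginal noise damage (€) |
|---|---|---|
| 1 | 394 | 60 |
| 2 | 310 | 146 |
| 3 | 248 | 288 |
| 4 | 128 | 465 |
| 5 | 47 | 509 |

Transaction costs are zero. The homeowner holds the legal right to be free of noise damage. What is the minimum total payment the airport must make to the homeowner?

€206

Efficient level: marginal profit ≥ marginal noise damage through level 2, so k* = 2.
With the homeowner holding the right, the airport must at least compensate total damage at k*: 60 + 146 = 206.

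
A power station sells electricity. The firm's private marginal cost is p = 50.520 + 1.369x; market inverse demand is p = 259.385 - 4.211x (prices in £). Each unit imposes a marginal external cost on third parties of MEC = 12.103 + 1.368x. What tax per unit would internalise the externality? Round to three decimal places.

tax = £50.844 per unit

Social marginal cost = private MC + MEC = 62.623 + 2.737x.
Set SMC = demand: 62.623 + 2.737x = 259.385 - 4.211x → x* = 28.3192.
The Pigouvian tax equals MEC at x*: 12.103 + 1.368×28.3192 = 50.8437.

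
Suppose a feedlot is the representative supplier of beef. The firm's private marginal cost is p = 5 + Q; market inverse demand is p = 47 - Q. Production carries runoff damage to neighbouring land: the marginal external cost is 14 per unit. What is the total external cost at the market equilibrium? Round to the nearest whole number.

294

Market equilibrium (private): 5 + Q = 47 - Q → Q_m = 21.0000.
Total external cost = MEC × Q_m = 14 × 21.0000 = 294.0000.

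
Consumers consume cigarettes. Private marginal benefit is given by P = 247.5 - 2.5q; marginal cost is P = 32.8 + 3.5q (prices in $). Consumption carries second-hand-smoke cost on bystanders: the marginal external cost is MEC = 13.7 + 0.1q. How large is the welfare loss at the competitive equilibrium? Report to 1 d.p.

DWL = $24.5

Market equilibrium (private): 32.8 + 3.5q = 247.5 - 2.5q → q_m = 35.7833.
Social marginal benefit = demand − MEC = 233.8 - 2.6q.
Set SMB = MC: 233.8 - 2.6q = 32.8 + 3.5q → q* = 32.9508.
The welfare-loss triangle has base |q_m − q*| and height MEC(q_m) (the vertical gap between SMB and MC is zero at q* and MEC at q_m).
DWL = ½ × 2.8325 × 17.2783 = 24.4704.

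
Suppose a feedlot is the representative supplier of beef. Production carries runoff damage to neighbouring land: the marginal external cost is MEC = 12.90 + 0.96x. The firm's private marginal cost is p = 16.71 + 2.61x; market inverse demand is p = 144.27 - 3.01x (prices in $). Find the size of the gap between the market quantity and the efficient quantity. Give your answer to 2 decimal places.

Market equilibrium (private): 16.71 + 2.61x = 144.27 - 3.01x → x_m = 22.6975.
Social marginal cost = private MC + MEC = 29.61 + 3.57x.
Set SMC = demand: 29.61 + 3.57x = 144.27 - 3.01x → x* = 17.4255.
Gap = |22.6975 − 17.4255| = 5.2720.

5.27 units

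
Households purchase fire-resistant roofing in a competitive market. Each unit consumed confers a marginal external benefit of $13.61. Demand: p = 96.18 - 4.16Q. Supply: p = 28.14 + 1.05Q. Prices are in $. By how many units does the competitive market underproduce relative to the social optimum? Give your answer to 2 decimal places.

2.61 units

Market equilibrium (private): 28.14 + 1.05Q = 96.18 - 4.16Q → Q_m = 13.0595.
Social marginal benefit = demand + MEB = 109.79 - 4.16Q.
Set SMB = MC: 109.79 - 4.16Q = 28.14 + 1.05Q → Q* = 15.6718.
Gap = |13.0595 − 15.6718| = 2.6123.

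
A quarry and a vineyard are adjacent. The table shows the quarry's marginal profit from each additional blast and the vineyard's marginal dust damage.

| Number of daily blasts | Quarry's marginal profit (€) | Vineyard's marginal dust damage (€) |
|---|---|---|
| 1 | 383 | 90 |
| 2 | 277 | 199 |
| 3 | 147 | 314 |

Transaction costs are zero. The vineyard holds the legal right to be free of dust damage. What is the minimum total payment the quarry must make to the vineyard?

€289

Efficient level: marginal profit ≥ marginal dust damage through level 2, so k* = 2.
With the vineyard holding the right, the quarry must at least compensate total damage at k*: 90 + 199 = 289.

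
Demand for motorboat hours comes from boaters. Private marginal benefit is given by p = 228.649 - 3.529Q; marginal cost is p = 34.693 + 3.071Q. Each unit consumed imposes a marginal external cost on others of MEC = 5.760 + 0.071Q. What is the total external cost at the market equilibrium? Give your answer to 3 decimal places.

199.929

Market equilibrium (private): 34.693 + 3.071Q = 228.649 - 3.529Q → Q_m = 29.3873.
Total external cost = ∫₀^{Q_m} (5.760 + 0.071Q) dQ = 5.760×29.3873 + ½×0.071×29.3873² = 199.9291.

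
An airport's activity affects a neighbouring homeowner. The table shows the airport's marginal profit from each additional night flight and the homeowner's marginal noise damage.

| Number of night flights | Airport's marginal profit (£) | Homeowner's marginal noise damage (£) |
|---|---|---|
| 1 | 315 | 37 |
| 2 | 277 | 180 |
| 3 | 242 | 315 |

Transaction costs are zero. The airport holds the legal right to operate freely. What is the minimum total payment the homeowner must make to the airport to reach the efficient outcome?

Left alone the airport would choose level 3 (marginal profit stays positive).
Efficient level: k* = 2 (marginal profit ≥ marginal noise damage through 2).
The homeowner must at least cover the airport's forgone profit from cutting 3→2: 242 = 242.

£242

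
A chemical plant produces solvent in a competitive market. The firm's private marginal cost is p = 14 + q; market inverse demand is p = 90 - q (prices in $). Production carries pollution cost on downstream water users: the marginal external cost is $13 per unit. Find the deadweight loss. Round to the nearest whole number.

DWL = $42

Market equilibrium (private): 14 + q = 90 - q → q_m = 38.0000.
Social marginal cost = private MC + MEC = 27 + q.
Set SMC = demand: 27 + q = 90 - q → q* = 31.5000.
Between q* and q_m the wedge SMC − demand runs linearly from 0 to MEC(q_m), so the loss is a triangle.
DWL = ½ × 6.5000 × 13.0000 = 42.2500.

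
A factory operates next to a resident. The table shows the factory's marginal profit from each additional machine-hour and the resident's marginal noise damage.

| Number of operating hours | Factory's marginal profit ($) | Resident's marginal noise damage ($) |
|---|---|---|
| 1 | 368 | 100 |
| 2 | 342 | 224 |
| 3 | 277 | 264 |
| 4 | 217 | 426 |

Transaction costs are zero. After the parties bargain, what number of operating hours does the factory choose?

Bargaining reaches the level where marginal profit last exceeds marginal noise damage.
That holds through level 3 (277 ≥ 264) but not at 4 (217 < 426).

3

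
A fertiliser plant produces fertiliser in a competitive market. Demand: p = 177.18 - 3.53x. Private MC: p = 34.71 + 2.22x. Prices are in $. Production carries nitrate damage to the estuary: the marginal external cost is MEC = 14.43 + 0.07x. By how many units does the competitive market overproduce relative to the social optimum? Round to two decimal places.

2.78 units

Market equilibrium (private): 34.71 + 2.22x = 177.18 - 3.53x → x_m = 24.7774.
Social marginal cost = private MC + MEC = 49.14 + 2.29x.
Set SMC = demand: 49.14 + 2.29x = 177.18 - 3.53x → x* = 22.0000.
Gap = |24.7774 − 22.0000| = 2.7774.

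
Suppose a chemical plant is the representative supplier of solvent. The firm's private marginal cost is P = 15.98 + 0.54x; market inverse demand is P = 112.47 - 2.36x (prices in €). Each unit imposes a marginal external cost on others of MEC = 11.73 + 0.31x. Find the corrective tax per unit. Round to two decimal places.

Social marginal cost = private MC + MEC = 27.71 + 0.85x.
Set SMC = demand: 27.71 + 0.85x = 112.47 - 2.36x → x* = 26.4050.
The Pigouvian tax equals MEC at x*: 11.73 + 0.31×26.4050 = 19.9156.

tax = €19.92 per unit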